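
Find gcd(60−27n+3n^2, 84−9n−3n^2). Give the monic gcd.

Apply the Euclidean algorithm:
  3n^2−27n+60 = (−1)(−3n^2−9n+84) + (−36n+144)
  −3n^2−9n+84 = ((1/12)n+7/12)(−36n+144) + (0)
Last nonzero remainder: −36n+144. Dividing through by −36 gives the monic gcd n−4.

−4+n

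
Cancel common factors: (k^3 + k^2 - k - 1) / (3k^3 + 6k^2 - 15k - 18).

(k^2 - 1)/(3k^2 + 3k - 18)

Euclidean algorithm in ℚ[k]:
  k^3 + k^2 - k - 1 = (1/3)(3k^3 + 6k^2 - 15k - 18) + (-k^2 + 4k + 5)
  3k^3 + 6k^2 - 15k - 18 = (-3k - 18)(-k^2 + 4k + 5) + (72k + 72)
  -k^2 + 4k + 5 = (-(1/72)k + 5/72)(72k + 72) + (0)
Last nonzero remainder: 72k + 72. Dividing through by 72 gives the monic gcd k + 1.
Cancel k + 1 from numerator and denominator to get the reduced form.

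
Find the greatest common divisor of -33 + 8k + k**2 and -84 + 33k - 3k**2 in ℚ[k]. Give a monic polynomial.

1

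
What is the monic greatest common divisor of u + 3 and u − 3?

By polynomial division,
  u + 3 = (u − 3) + (6)
  u − 3 = ((1/6)u − 1/2)(6) + (0)
The last nonzero remainder is the constant 6, so the polynomials are coprime and gcd = 1.

1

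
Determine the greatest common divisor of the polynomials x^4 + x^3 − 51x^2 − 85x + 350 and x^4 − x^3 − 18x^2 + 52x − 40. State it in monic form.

x^2 + 3x − 10

Apply the Euclidean algorithm:
  x^4 + x^3 − 51x^2 − 85x + 350 = (x^4 − x^3 − 18x^2 + 52x − 40) + (2x^3 − 33x^2 − 137x + 390)
  x^4 − x^3 − 18x^2 + 52x − 40 = ((1/2)x + 31/4)(2x^3 − 33x^2 − 137x + 390) + ((1225/4)x^2 + (3675/4)x − 6125/2)
  2x^3 − 33x^2 − 137x + 390 = ((8/1225)x − 156/1225)((1225/4)x^2 + (3675/4)x − 6125/2) + (0)
Last nonzero remainder: (1225/4)x^2 + (3675/4)x − 6125/2. Dividing through by 1225/4 gives the monic gcd x^2 + 3x − 10.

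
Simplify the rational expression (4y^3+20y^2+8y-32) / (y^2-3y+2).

Apply the Euclidean algorithm:
  4y^3+20y^2+8y-32 = (4y+32)(y^2-3y+2) + (96y-96)
  y^2-3y+2 = ((1/96)y-1/48)(96y-96) + (0)
Last nonzero remainder: 96y-96. Dividing through by 96 gives the monic gcd y-1.
Cancel y-1 from numerator and denominator to get the reduced form.

(4y^2+24y+32)/(y-2)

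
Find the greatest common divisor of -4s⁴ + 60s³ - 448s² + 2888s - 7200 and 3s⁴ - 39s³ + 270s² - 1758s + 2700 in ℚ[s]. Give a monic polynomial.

By polynomial division,
  -4s⁴ + 60s³ - 448s² + 2888s - 7200 = (-4/3)(3s⁴ - 39s³ + 270s² - 1758s + 2700) + (8s³ - 88s² + 544s - 3600)
  3s⁴ - 39s³ + 270s² - 1758s + 2700 = ((3/8)s - 3/4)(8s³ - 88s² + 544s - 3600) + (0)
Last nonzero remainder: 8s³ - 88s² + 544s - 3600. Dividing through by 8 gives the monic gcd s³ - 11s² + 68s - 450.

s³ - 11s² + 68s - 450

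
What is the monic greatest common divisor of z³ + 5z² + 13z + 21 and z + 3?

z + 3

Apply the Euclidean algorithm:
  z³ + 5z² + 13z + 21 = (z² + 2z + 7)(z + 3) + (0)
The last nonzero remainder z + 3 is already monic.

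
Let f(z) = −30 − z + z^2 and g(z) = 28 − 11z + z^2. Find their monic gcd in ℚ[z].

Euclidean algorithm in ℚ[z]:
  z^2 − z − 30 = (z^2 − 11z + 28) + (10z − 58)
  z^2 − 11z + 28 = ((1/10)z − 13/25)(10z − 58) + (−54/25)
  10z − 58 = (−(125/27)z + 725/27)(−54/25) + (0)
The last nonzero remainder is the constant −54/25, so the polynomials are coprime and gcd = 1.

1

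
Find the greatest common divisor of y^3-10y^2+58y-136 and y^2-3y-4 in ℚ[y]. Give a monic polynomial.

Apply the Euclidean algorithm:
  y^3-10y^2+58y-136 = (y-7)(y^2-3y-4) + (41y-164)
  y^2-3y-4 = ((1/41)y+1/41)(41y-164) + (0)
Last nonzero remainder: 41y-164. Dividing through by 41 gives the monic gcd y-4.

y-4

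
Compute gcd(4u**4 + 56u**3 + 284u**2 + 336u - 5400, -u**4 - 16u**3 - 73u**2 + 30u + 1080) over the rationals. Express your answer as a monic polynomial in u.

u**2 + 6u - 27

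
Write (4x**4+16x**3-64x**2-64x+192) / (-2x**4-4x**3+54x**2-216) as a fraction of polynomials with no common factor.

Repeated division with remainder:
  4x**4+16x**3-64x**2-64x+192 = (-2)(-2x**4-4x**3+54x**2-216) + (8x**3+44x**2-64x-240)
  -2x**4-4x**3+54x**2-216 = (-(1/4)x+7/8)(8x**3+44x**2-64x-240) + (-(1/2)x**2-4x-6)
  8x**3+44x**2-64x-240 = (-16x+40)(-(1/2)x**2-4x-6) + (0)
Last nonzero remainder: -(1/2)x**2-4x-6. Dividing through by -1/2 gives the monic gcd x**2+8x+12.
Cancel x**2+8x+12 from numerator and denominator to get the reduced form.

(-2x**2+8x-8)/(x**2-6x+9)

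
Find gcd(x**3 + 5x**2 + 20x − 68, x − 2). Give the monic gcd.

Apply the Euclidean algorithm:
  x**3 + 5x**2 + 20x − 68 = (x**2 + 7x + 34)(x − 2) + (0)
The last nonzero remainder x − 2 is already monic.

x − 2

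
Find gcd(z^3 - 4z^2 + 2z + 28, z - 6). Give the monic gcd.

1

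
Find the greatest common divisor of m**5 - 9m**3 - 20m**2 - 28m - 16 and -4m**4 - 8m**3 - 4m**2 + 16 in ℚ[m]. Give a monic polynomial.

Apply the Euclidean algorithm:
  m**5 - 9m**3 - 20m**2 - 28m - 16 = (-(1/4)m + 1/2)(-4m**4 - 8m**3 - 4m**2 + 16) + (-6m**3 - 18m**2 - 24m - 24)
  -4m**4 - 8m**3 - 4m**2 + 16 = ((2/3)m - 2/3)(-6m**3 - 18m**2 - 24m - 24) + (0)
Last nonzero remainder: -6m**3 - 18m**2 - 24m - 24. Dividing through by -6 gives the monic gcd m**3 + 3m**2 + 4m + 4.

m**3 + 3m**2 + 4m + 4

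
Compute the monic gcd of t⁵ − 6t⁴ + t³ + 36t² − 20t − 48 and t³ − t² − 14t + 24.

t² − 5t + 6

By polynomial division,
  t⁵ − 6t⁴ + t³ + 36t² − 20t − 48 = (t² − 5t + 10)(t³ − t² − 14t + 24) + (−48t² + 240t − 288)
  t³ − t² − 14t + 24 = (−(1/48)t − 1/12)(−48t² + 240t − 288) + (0)
Last nonzero remainder: −48t² + 240t − 288. Dividing through by −48 gives the monic gcd t² − 5t + 6.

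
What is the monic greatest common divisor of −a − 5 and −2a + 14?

1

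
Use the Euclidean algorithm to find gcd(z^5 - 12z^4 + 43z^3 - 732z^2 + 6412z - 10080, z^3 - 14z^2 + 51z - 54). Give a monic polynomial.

z^2 - 11z + 18

Euclidean algorithm in ℚ[z]:
  z^5 - 12z^4 + 43z^3 - 732z^2 + 6412z - 10080 = (z^2 + 2z + 20)(z^3 - 14z^2 + 51z - 54) + (-500z^2 + 5500z - 9000)
  z^3 - 14z^2 + 51z - 54 = (-(1/500)z + 3/500)(-500z^2 + 5500z - 9000) + (0)
Last nonzero remainder: -500z^2 + 5500z - 9000. Dividing through by -500 gives the monic gcd z^2 - 11z + 18.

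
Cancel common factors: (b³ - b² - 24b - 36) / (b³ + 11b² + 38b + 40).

(b² - 3b - 18)/(b² + 9b + 20)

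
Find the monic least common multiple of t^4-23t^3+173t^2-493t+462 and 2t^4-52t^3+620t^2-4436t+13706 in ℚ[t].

By polynomial division,
  t^4-23t^3+173t^2-493t+462 = (1/2)(2t^4-52t^3+620t^2-4436t+13706) + (3t^3-137t^2+1725t-6391)
  2t^4-52t^3+620t^2-4436t+13706 = ((2/3)t+118/9)(3t^3-137t^2+1725t-6391) + ((11396/9)t^2-22792t+877492/9)
  3t^3-137t^2+1725t-6391 = ((27/11396)t-747/11396)((11396/9)t^2-22792t+877492/9) + (0)
Last nonzero remainder: (11396/9)t^2-22792t+877492/9. Dividing through by 11396/9 gives the monic gcd t^2-18t+77.
Then lcm(f, g) = f·g / gcd(f, g); expanding and making the result monic gives the answer.

t^6-31t^5+446t^4-3924t^3+19803t^2-47573t+41118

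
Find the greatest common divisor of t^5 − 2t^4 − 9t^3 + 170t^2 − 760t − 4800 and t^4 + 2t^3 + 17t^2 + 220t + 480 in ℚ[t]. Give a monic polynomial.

Repeated division with remainder:
  t^5 − 2t^4 − 9t^3 + 170t^2 − 760t − 4800 = (t − 4)(t^4 + 2t^3 + 17t^2 + 220t + 480) + (−18t^3 + 18t^2 − 360t − 2880)
  t^4 + 2t^3 + 17t^2 + 220t + 480 = (−(1/18)t − 1/6)(−18t^3 + 18t^2 − 360t − 2880) + (0)
Last nonzero remainder: −18t^3 + 18t^2 − 360t − 2880. Dividing through by −18 gives the monic gcd t^3 − t^2 + 20t + 160.

t^3 − t^2 + 20t + 160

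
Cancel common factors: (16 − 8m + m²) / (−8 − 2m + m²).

(−4 + m)/(2 + m)

Apply the Euclidean algorithm:
  m² − 8m + 16 = (m² − 2m − 8) + (−6m + 24)
  m² − 2m − 8 = (−(1/6)m − 1/3)(−6m + 24) + (0)
Last nonzero remainder: −6m + 24. Dividing through by −6 gives the monic gcd m − 4.
Cancel m − 4 from numerator and denominator to get the reduced form.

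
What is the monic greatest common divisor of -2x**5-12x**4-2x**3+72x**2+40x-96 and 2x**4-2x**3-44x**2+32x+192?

x**2+6x+8

By polynomial division,
  -2x**5-12x**4-2x**3+72x**2+40x-96 = (-x-7)(2x**4-2x**3-44x**2+32x+192) + (-60x**3-204x**2+456x+1248)
  2x**4-2x**3-44x**2+32x+192 = (-(1/30)x+11/75)(-60x**3-204x**2+456x+1248) + ((28/25)x**2+(168/25)x+224/25)
  -60x**3-204x**2+456x+1248 = (-(375/7)x+975/7)((28/25)x**2+(168/25)x+224/25) + (0)
Last nonzero remainder: (28/25)x**2+(168/25)x+224/25. Dividing through by 28/25 gives the monic gcd x**2+6x+8.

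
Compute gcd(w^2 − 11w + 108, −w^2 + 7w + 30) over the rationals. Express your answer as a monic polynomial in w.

Apply the Euclidean algorithm:
  w^2 − 11w + 108 = (−1)(−w^2 + 7w + 30) + (−4w + 138)
  −w^2 + 7w + 30 = ((1/4)w + 55/8)(−4w + 138) + (−3675/4)
  −4w + 138 = ((16/3675)w − 184/1225)(−3675/4) + (0)
The last nonzero remainder is the constant −3675/4, so the polynomials are coprime and gcd = 1.

1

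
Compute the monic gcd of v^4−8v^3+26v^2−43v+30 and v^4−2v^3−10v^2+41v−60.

Euclidean algorithm in ℚ[v]:
  v^4−8v^3+26v^2−43v+30 = (v^4−2v^3−10v^2+41v−60) + (−6v^3+36v^2−84v+90)
  v^4−2v^3−10v^2+41v−60 = (−(1/6)v−2/3)(−6v^3+36v^2−84v+90) + (0)
Last nonzero remainder: −6v^3+36v^2−84v+90. Dividing through by −6 gives the monic gcd v^3−6v^2+14v−15.

v^3−6v^2+14v−15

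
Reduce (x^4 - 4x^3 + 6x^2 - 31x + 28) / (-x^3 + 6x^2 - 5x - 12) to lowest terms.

(-x^3 - 6x + 7)/(x^2 - 2x - 3)

Repeated division with remainder:
  x^4 - 4x^3 + 6x^2 - 31x + 28 = (-x - 2)(-x^3 + 6x^2 - 5x - 12) + (13x^2 - 53x + 4)
  -x^3 + 6x^2 - 5x - 12 = (-(1/13)x + 25/169)(13x^2 - 53x + 4) + ((532/169)x - 2128/169)
  13x^2 - 53x + 4 = ((2197/532)x - 169/532)((532/169)x - 2128/169) + (0)
Last nonzero remainder: (532/169)x - 2128/169. Dividing through by 532/169 gives the monic gcd x - 4.
Cancel x - 4 from numerator and denominator to get the reduced form.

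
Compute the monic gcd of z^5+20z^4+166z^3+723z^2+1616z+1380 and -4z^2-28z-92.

Euclidean algorithm in ℚ[z]:
  z^5+20z^4+166z^3+723z^2+1616z+1380 = (-(1/4)z^3-(13/4)z^2-13z-15)(-4z^2-28z-92) + (0)
Last nonzero remainder: -4z^2-28z-92. Dividing through by -4 gives the monic gcd z^2+7z+23.

z^2+7z+23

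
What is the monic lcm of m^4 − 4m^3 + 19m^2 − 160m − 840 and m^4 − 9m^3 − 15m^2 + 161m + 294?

m^6 − 9m^5 + 25m^4 − 199m^3 − 306m^2 + 6440m + 11760

By polynomial division,
  m^4 − 4m^3 + 19m^2 − 160m − 840 = (m^4 − 9m^3 − 15m^2 + 161m + 294) + (5m^3 + 34m^2 − 321m − 1134)
  m^4 − 9m^3 − 15m^2 + 161m + 294 = ((1/5)m − 79/25)(5m^3 + 34m^2 − 321m − 1134) + ((3916/25)m^2 − (15664/25)m − 82236/25)
  5m^3 + 34m^2 − 321m − 1134 = ((125/3916)m + 675/1958)((3916/25)m^2 − (15664/25)m − 82236/25) + (0)
Last nonzero remainder: (3916/25)m^2 − (15664/25)m − 82236/25. Dividing through by 3916/25 gives the monic gcd m^2 − 4m − 21.
Then lcm(f, g) = f·g / gcd(f, g); expanding and making the result monic gives the answer.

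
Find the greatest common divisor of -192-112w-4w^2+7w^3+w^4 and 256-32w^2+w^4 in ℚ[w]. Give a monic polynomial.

-64-16w+4w^2+w^3

Repeated division with remainder:
  w^4+7w^3-4w^2-112w-192 = (w^4-32w^2+256) + (7w^3+28w^2-112w-448)
  w^4-32w^2+256 = ((1/7)w-4/7)(7w^3+28w^2-112w-448) + (0)
Last nonzero remainder: 7w^3+28w^2-112w-448. Dividing through by 7 gives the monic gcd w^3+4w^2-16w-64.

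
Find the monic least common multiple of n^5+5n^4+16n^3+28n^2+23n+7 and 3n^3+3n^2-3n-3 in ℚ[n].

n^6+4n^5+11n^4+12n^3-5n^2-16n-7

Repeated division with remainder:
  n^5+5n^4+16n^3+28n^2+23n+7 = ((1/3)n^2+(4/3)n+13/3)(3n^3+3n^2-3n-3) + (20n^2+40n+20)
  3n^3+3n^2-3n-3 = ((3/20)n-3/20)(20n^2+40n+20) + (0)
Last nonzero remainder: 20n^2+40n+20. Dividing through by 20 gives the monic gcd n^2+2n+1.
Then lcm(f, g) = f·g / gcd(f, g); expanding and making the result monic gives the answer.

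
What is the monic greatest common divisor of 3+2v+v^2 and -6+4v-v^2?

1

Repeated division with remainder:
  v^2+2v+3 = (-1)(-v^2+4v-6) + (6v-3)
  -v^2+4v-6 = (-(1/6)v+7/12)(6v-3) + (-17/4)
  6v-3 = (-(24/17)v+12/17)(-17/4) + (0)
The last nonzero remainder is the constant -17/4, so the polynomials are coprime and gcd = 1.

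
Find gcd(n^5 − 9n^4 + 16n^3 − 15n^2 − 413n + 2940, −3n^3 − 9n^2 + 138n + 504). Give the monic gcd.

Euclidean algorithm in ℚ[n]:
  n^5 − 9n^4 + 16n^3 − 15n^2 − 413n + 2940 = (−(1/3)n^2 + 4n − 98/3)(−3n^3 − 9n^2 + 138n + 504) + (−693n^2 + 2079n + 19404)
  −3n^3 − 9n^2 + 138n + 504 = ((1/231)n + 2/77)(−693n^2 + 2079n + 19404) + (0)
Last nonzero remainder: −693n^2 + 2079n + 19404. Dividing through by −693 gives the monic gcd n^2 − 3n − 28.

n^2 − 3n − 28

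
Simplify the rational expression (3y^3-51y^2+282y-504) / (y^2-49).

Repeated division with remainder:
  3y^3-51y^2+282y-504 = (3y-51)(y^2-49) + (429y-3003)
  y^2-49 = ((1/429)y+7/429)(429y-3003) + (0)
Last nonzero remainder: 429y-3003. Dividing through by 429 gives the monic gcd y-7.
Cancel y-7 from numerator and denominator to get the reduced form.

(3y^2-30y+72)/(y+7)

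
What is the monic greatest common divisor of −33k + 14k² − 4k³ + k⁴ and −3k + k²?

−3k + k²

By polynomial division,
  k⁴ − 4k³ + 14k² − 33k = (k² − k + 11)(k² − 3k) + (0)
The last nonzero remainder k² − 3k is already monic.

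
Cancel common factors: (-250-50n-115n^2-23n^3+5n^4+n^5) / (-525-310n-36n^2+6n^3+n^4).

(-10+2n-5n^2+n^3)/(-21-4n+n^2)

By polynomial division,
  n^5+5n^4-23n^3-115n^2-50n-250 = (n-1)(n^4+6n^3-36n^2-310n-525) + (19n^3+159n^2+165n-775)
  n^4+6n^3-36n^2-310n-525 = ((1/19)n-45/361)(19n^3+159n^2+165n-775) + (-(8976/361)n^2-(89760/361)n-224400/361)
  19n^3+159n^2+165n-775 = (-(6859/8976)n+11191/8976)(-(8976/361)n^2-(89760/361)n-224400/361) + (0)
Last nonzero remainder: -(8976/361)n^2-(89760/361)n-224400/361. Dividing through by -8976/361 gives the monic gcd n^2+10n+25.
Cancel n^2+10n+25 from numerator and denominator to get the reduced form.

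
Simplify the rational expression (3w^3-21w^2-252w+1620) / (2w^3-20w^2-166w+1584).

Apply the Euclidean algorithm:
  3w^3-21w^2-252w+1620 = (3/2)(2w^3-20w^2-166w+1584) + (9w^2-3w-756)
  2w^3-20w^2-166w+1584 = ((2/9)w-58/27)(9w^2-3w-756) + (-(40/9)w-40)
  9w^2-3w-756 = (-(81/40)w+189/10)(-(40/9)w-40) + (0)
Last nonzero remainder: -(40/9)w-40. Dividing through by -40/9 gives the monic gcd w+9.
Cancel w+9 from numerator and denominator to get the reduced form.

(3w^2-48w+180)/(2w^2-38w+176)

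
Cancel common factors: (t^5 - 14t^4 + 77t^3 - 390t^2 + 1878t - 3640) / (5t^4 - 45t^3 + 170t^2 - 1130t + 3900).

Euclidean algorithm in ℚ[t]:
  t^5 - 14t^4 + 77t^3 - 390t^2 + 1878t - 3640 = ((1/5)t - 1)(5t^4 - 45t^3 + 170t^2 - 1130t + 3900) + (-2t^3 + 6t^2 - 32t + 260)
  5t^4 - 45t^3 + 170t^2 - 1130t + 3900 = (-(5/2)t + 15)(-2t^3 + 6t^2 - 32t + 260) + (0)
Last nonzero remainder: -2t^3 + 6t^2 - 32t + 260. Dividing through by -2 gives the monic gcd t^3 - 3t^2 + 16t - 130.
Cancel t^3 - 3t^2 + 16t - 130 from numerator and denominator to get the reduced form.

(t^2 - 11t + 28)/(5t - 30)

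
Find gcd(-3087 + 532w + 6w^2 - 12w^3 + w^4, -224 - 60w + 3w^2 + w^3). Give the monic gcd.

By polynomial division,
  w^4 - 12w^3 + 6w^2 + 532w - 3087 = (w - 15)(w^3 + 3w^2 - 60w - 224) + (111w^2 - 144w - 6447)
  w^3 + 3w^2 - 60w - 224 = ((1/111)w + 53/1369)(111w^2 - 144w - 6447) + ((5005/1369)w + 35035/1369)
  111w^2 - 144w - 6447 = ((151959/5005)w - 1260849/5005)((5005/1369)w + 35035/1369) + (0)
Last nonzero remainder: (5005/1369)w + 35035/1369. Dividing through by 5005/1369 gives the monic gcd w + 7.

7 + w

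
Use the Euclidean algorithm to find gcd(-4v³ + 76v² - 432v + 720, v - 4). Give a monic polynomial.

1

Repeated division with remainder:
  -4v³ + 76v² - 432v + 720 = (-4v² + 60v - 192)(v - 4) + (-48)
  v - 4 = (-(1/48)v + 1/12)(-48) + (0)
The last nonzero remainder is the constant -48, so the polynomials are coprime and gcd = 1.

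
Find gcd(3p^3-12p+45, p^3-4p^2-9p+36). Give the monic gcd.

Euclidean algorithm in ℚ[p]:
  3p^3-12p+45 = (3)(p^3-4p^2-9p+36) + (12p^2+15p-63)
  p^3-4p^2-9p+36 = ((1/12)p-7/16)(12p^2+15p-63) + ((45/16)p+135/16)
  12p^2+15p-63 = ((64/15)p-112/15)((45/16)p+135/16) + (0)
Last nonzero remainder: (45/16)p+135/16. Dividing through by 45/16 gives the monic gcd p+3.

p+3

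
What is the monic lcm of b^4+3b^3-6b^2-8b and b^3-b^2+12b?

b^6+2b^5+3b^4+34b^3-64b^2-96b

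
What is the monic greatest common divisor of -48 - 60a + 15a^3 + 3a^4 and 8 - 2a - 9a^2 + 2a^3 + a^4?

-8 - 6a + 3a^2 + a^3

By polynomial division,
  3a^4 + 15a^3 - 60a - 48 = (3)(a^4 + 2a^3 - 9a^2 - 2a + 8) + (9a^3 + 27a^2 - 54a - 72)
  a^4 + 2a^3 - 9a^2 - 2a + 8 = ((1/9)a - 1/9)(9a^3 + 27a^2 - 54a - 72) + (0)
Last nonzero remainder: 9a^3 + 27a^2 - 54a - 72. Dividing through by 9 gives the monic gcd a^3 + 3a^2 - 6a - 8.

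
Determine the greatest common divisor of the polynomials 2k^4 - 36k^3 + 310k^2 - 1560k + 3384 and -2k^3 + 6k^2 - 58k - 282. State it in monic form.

k^2 - 6k + 47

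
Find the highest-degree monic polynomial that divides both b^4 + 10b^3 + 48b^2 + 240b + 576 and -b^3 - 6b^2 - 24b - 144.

b^3 + 6b^2 + 24b + 144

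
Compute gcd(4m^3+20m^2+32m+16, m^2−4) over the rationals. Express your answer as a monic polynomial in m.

m+2

Apply the Euclidean algorithm:
  4m^3+20m^2+32m+16 = (4m+20)(m^2−4) + (48m+96)
  m^2−4 = ((1/48)m−1/24)(48m+96) + (0)
Last nonzero remainder: 48m+96. Dividing through by 48 gives the monic gcd m+2.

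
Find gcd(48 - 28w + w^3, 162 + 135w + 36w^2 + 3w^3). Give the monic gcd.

6 + w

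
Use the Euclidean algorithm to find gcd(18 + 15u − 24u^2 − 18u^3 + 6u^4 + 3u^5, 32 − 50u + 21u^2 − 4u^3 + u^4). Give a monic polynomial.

Apply the Euclidean algorithm:
  3u^5 + 6u^4 − 18u^3 − 24u^2 + 15u + 18 = (3u + 18)(u^4 − 4u^3 + 21u^2 − 50u + 32) + (−9u^3 − 252u^2 + 819u − 558)
  u^4 − 4u^3 + 21u^2 − 50u + 32 = (−(1/9)u + 32/9)(−9u^3 − 252u^2 + 819u − 558) + (1008u^2 − 3024u + 2016)
  −9u^3 − 252u^2 + 819u − 558 = (−(1/112)u − 31/112)(1008u^2 − 3024u + 2016) + (0)
Last nonzero remainder: 1008u^2 − 3024u + 2016. Dividing through by 1008 gives the monic gcd u^2 − 3u + 2.

2 − 3u + u^2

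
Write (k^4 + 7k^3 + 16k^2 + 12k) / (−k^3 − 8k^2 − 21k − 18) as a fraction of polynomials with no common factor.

By polynomial division,
  k^4 + 7k^3 + 16k^2 + 12k = (−k + 1)(−k^3 − 8k^2 − 21k − 18) + (3k^2 + 15k + 18)
  −k^3 − 8k^2 − 21k − 18 = (−(1/3)k − 1)(3k^2 + 15k + 18) + (0)
Last nonzero remainder: 3k^2 + 15k + 18. Dividing through by 3 gives the monic gcd k^2 + 5k + 6.
Cancel k^2 + 5k + 6 from numerator and denominator to get the reduced form.

(−k^2 − 2k)/(k + 3)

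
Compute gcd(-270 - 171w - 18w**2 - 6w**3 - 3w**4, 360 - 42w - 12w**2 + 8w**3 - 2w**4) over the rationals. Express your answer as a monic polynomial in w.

45 + 6w + w**3

By polynomial division,
  -3w**4 - 6w**3 - 18w**2 - 171w - 270 = (3/2)(-2w**4 + 8w**3 - 12w**2 - 42w + 360) + (-18w**3 - 108w - 810)
  -2w**4 + 8w**3 - 12w**2 - 42w + 360 = ((1/9)w - 4/9)(-18w**3 - 108w - 810) + (0)
Last nonzero remainder: -18w**3 - 108w - 810. Dividing through by -18 gives the monic gcd w**3 + 6w + 45.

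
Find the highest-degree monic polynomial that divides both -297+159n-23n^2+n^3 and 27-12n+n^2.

27-12n+n^2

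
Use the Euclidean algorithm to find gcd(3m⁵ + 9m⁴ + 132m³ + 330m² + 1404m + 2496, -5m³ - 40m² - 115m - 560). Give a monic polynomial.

By polynomial division,
  3m⁵ + 9m⁴ + 132m³ + 330m² + 1404m + 2496 = (-(3/5)m² + 3m - 183/5)(-5m³ - 40m² - 115m - 560) + (-1125m² - 1125m - 18000)
  -5m³ - 40m² - 115m - 560 = ((1/225)m + 7/225)(-1125m² - 1125m - 18000) + (0)
Last nonzero remainder: -1125m² - 1125m - 18000. Dividing through by -1125 gives the monic gcd m² + m + 16.

m² + m + 16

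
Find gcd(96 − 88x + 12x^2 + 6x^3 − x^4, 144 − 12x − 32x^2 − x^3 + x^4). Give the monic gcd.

Euclidean algorithm in ℚ[x]:
  −x^4 + 6x^3 + 12x^2 − 88x + 96 = (−1)(x^4 − x^3 − 32x^2 − 12x + 144) + (5x^3 − 20x^2 − 100x + 240)
  x^4 − x^3 − 32x^2 − 12x + 144 = ((1/5)x + 3/5)(5x^3 − 20x^2 − 100x + 240) + (0)
Last nonzero remainder: 5x^3 − 20x^2 − 100x + 240. Dividing through by 5 gives the monic gcd x^3 − 4x^2 − 20x + 48.

48 − 20x − 4x^2 + x^3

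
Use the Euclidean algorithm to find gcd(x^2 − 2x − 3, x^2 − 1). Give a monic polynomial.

x + 1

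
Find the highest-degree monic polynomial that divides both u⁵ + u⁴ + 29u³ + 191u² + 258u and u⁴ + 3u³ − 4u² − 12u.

u³ + 5u² + 6u

Apply the Euclidean algorithm:
  u⁵ + u⁴ + 29u³ + 191u² + 258u = (u − 2)(u⁴ + 3u³ − 4u² − 12u) + (39u³ + 195u² + 234u)
  u⁴ + 3u³ − 4u² − 12u = ((1/39)u − 2/39)(39u³ + 195u² + 234u) + (0)
Last nonzero remainder: 39u³ + 195u² + 234u. Dividing through by 39 gives the monic gcd u³ + 5u² + 6u.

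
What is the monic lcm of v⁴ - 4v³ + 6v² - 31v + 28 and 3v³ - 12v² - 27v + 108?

v⁶ - 4v⁵ - 3v⁴ + 5v³ - 26v² + 279v - 252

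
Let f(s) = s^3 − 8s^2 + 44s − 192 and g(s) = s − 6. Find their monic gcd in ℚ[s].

Euclidean algorithm in ℚ[s]:
  s^3 − 8s^2 + 44s − 192 = (s^2 − 2s + 32)(s − 6) + (0)
The last nonzero remainder s − 6 is already monic.

s − 6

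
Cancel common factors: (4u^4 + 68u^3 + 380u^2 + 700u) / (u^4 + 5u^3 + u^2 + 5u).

Repeated division with remainder:
  4u^4 + 68u^3 + 380u^2 + 700u = (4)(u^4 + 5u^3 + u^2 + 5u) + (48u^3 + 376u^2 + 680u)
  u^4 + 5u^3 + u^2 + 5u = ((1/48)u - 17/288)(48u^3 + 376u^2 + 680u) + ((325/36)u^2 + (1625/36)u)
  48u^3 + 376u^2 + 680u = ((1728/325)u + 4896/325)((325/36)u^2 + (1625/36)u) + (0)
Last nonzero remainder: (325/36)u^2 + (1625/36)u. Dividing through by 325/36 gives the monic gcd u^2 + 5u.
Cancel u^2 + 5u from numerator and denominator to get the reduced form.

(4u^2 + 48u + 140)/(u^2 + 1)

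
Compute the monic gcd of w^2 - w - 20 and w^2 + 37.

1

Euclidean algorithm in ℚ[w]:
  w^2 - w - 20 = (w^2 + 37) + (-w - 57)
  w^2 + 37 = (-w + 57)(-w - 57) + (3286)
  -w - 57 = (-(1/3286)w - 57/3286)(3286) + (0)
The last nonzero remainder is the constant 3286, so the polynomials are coprime and gcd = 1.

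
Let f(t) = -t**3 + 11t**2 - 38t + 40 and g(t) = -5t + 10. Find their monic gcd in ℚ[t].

t - 2

Repeated division with remainder:
  -t**3 + 11t**2 - 38t + 40 = ((1/5)t**2 - (9/5)t + 4)(-5t + 10) + (0)
Last nonzero remainder: -5t + 10. Dividing through by -5 gives the monic gcd t - 2.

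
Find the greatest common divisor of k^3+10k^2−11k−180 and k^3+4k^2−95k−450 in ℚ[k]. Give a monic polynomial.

Repeated division with remainder:
  k^3+10k^2−11k−180 = (k^3+4k^2−95k−450) + (6k^2+84k+270)
  k^3+4k^2−95k−450 = ((1/6)k−5/3)(6k^2+84k+270) + (0)
Last nonzero remainder: 6k^2+84k+270. Dividing through by 6 gives the monic gcd k^2+14k+45.

k^2+14k+45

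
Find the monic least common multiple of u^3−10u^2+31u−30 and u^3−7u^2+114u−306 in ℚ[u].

u^5−14u^4+173u^3−1174u^2+3282u−3060

Repeated division with remainder:
  u^3−10u^2+31u−30 = (u^3−7u^2+114u−306) + (−3u^2−83u+276)
  u^3−7u^2+114u−306 = (−(1/3)u+104/9)(−3u^2−83u+276) + ((10486/9)u−10486/3)
  −3u^2−83u+276 = (−(27/10486)u−414/5243)((10486/9)u−10486/3) + (0)
Last nonzero remainder: (10486/9)u−10486/3. Dividing through by 10486/9 gives the monic gcd u−3.
Then lcm(f, g) = f·g / gcd(f, g); expanding and making the result monic gives the answer.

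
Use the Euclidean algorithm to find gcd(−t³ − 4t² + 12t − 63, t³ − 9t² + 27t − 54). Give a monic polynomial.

Euclidean algorithm in ℚ[t]:
  −t³ − 4t² + 12t − 63 = (−1)(t³ − 9t² + 27t − 54) + (−13t² + 39t − 117)
  t³ − 9t² + 27t − 54 = (−(1/13)t + 6/13)(−13t² + 39t − 117) + (0)
Last nonzero remainder: −13t² + 39t − 117. Dividing through by −13 gives the monic gcd t² − 3t + 9.

t² − 3t + 9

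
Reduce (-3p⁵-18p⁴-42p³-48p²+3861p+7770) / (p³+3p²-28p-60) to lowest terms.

(-3p³-27p²-153p-777)/(p+6)

Euclidean algorithm in ℚ[p]:
  -3p⁵-18p⁴-42p³-48p²+3861p+7770 = (-3p²-9p-99)(p³+3p²-28p-60) + (-183p²+549p+1830)
  p³+3p²-28p-60 = (-(1/183)p-2/61)(-183p²+549p+1830) + (0)
Last nonzero remainder: -183p²+549p+1830. Dividing through by -183 gives the monic gcd p²-3p-10.
Cancel p²-3p-10 from numerator and denominator to get the reduced form.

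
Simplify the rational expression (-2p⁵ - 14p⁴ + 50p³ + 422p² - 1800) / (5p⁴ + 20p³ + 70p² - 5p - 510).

(-2p³ - 12p² + 50p + 300)/(5p² + 15p + 85)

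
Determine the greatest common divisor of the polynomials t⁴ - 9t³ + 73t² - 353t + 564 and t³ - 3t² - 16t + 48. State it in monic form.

Apply the Euclidean algorithm:
  t⁴ - 9t³ + 73t² - 353t + 564 = (t - 6)(t³ - 3t² - 16t + 48) + (71t² - 497t + 852)
  t³ - 3t² - 16t + 48 = ((1/71)t + 4/71)(71t² - 497t + 852) + (0)
Last nonzero remainder: 71t² - 497t + 852. Dividing through by 71 gives the monic gcd t² - 7t + 12.

t² - 7t + 12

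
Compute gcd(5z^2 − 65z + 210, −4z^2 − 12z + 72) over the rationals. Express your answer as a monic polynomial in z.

1

Repeated division with remainder:
  5z^2 − 65z + 210 = (−5/4)(−4z^2 − 12z + 72) + (−80z + 300)
  −4z^2 − 12z + 72 = ((1/20)z + 27/80)(−80z + 300) + (−117/4)
  −80z + 300 = ((320/117)z − 400/39)(−117/4) + (0)
The last nonzero remainder is the constant −117/4, so the polynomials are coprime and gcd = 1.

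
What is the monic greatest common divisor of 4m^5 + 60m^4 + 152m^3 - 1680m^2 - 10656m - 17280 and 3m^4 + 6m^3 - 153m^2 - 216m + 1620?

m^3 + 5m^2 - 36m - 180

Repeated division with remainder:
  4m^5 + 60m^4 + 152m^3 - 1680m^2 - 10656m - 17280 = ((4/3)m + 52/3)(3m^4 + 6m^3 - 153m^2 - 216m + 1620) + (252m^3 + 1260m^2 - 9072m - 45360)
  3m^4 + 6m^3 - 153m^2 - 216m + 1620 = ((1/84)m - 1/28)(252m^3 + 1260m^2 - 9072m - 45360) + (0)
Last nonzero remainder: 252m^3 + 1260m^2 - 9072m - 45360. Dividing through by 252 gives the monic gcd m^3 + 5m^2 - 36m - 180.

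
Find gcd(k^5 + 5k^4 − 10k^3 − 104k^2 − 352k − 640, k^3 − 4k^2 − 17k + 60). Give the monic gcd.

k^2 − k − 20

Euclidean algorithm in ℚ[k]:
  k^5 + 5k^4 − 10k^3 − 104k^2 − 352k − 640 = (k^2 + 9k + 43)(k^3 − 4k^2 − 17k + 60) + (161k^2 − 161k − 3220)
  k^3 − 4k^2 − 17k + 60 = ((1/161)k − 3/161)(161k^2 − 161k − 3220) + (0)
Last nonzero remainder: 161k^2 − 161k − 3220. Dividing through by 161 gives the monic gcd k^2 − k − 20.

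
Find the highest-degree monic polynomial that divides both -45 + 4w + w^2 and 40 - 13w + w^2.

Repeated division with remainder:
  w^2 + 4w - 45 = (w^2 - 13w + 40) + (17w - 85)
  w^2 - 13w + 40 = ((1/17)w - 8/17)(17w - 85) + (0)
Last nonzero remainder: 17w - 85. Dividing through by 17 gives the monic gcd w - 5.

-5 + w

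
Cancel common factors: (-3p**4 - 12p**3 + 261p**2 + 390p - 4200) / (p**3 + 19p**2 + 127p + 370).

(-3p**3 + 18p**2 + 81p - 420)/(p**2 + 9p + 37)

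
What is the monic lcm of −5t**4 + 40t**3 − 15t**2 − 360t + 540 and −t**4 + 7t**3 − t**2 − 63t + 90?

t**5 − 13t**4 + 43t**3 + 57t**2 − 468t + 540

Euclidean algorithm in ℚ[t]:
  −5t**4 + 40t**3 − 15t**2 − 360t + 540 = (5)(−t**4 + 7t**3 − t**2 − 63t + 90) + (5t**3 − 10t**2 − 45t + 90)
  −t**4 + 7t**3 − t**2 − 63t + 90 = (−(1/5)t + 1)(5t**3 − 10t**2 − 45t + 90) + (0)
Last nonzero remainder: 5t**3 − 10t**2 − 45t + 90. Dividing through by 5 gives the monic gcd t**3 − 2t**2 − 9t + 18.
Then lcm(f, g) = f·g / gcd(f, g); expanding and making the result monic gives the answer.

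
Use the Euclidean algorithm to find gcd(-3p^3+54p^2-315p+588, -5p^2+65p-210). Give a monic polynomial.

p-7

Apply the Euclidean algorithm:
  -3p^3+54p^2-315p+588 = ((3/5)p-3)(-5p^2+65p-210) + (6p-42)
  -5p^2+65p-210 = (-(5/6)p+5)(6p-42) + (0)
Last nonzero remainder: 6p-42. Dividing through by 6 gives the monic gcd p-7.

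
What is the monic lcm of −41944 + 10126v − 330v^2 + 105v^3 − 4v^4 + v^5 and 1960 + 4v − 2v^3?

By polynomial division,
  v^5 − 4v^4 + 105v^3 − 330v^2 + 10126v − 41944 = (−(1/2)v^2 + 2v − 107/2)(−2v^3 + 4v + 1960) + (642v^2 + 6420v + 62916)
  −2v^3 + 4v + 1960 = (−(1/321)v + 10/321)(642v^2 + 6420v + 62916) + (0)
Last nonzero remainder: 642v^2 + 6420v + 62916. Dividing through by 642 gives the monic gcd v^2 + 10v + 98.
Then lcm(f, g) = f·g / gcd(f, g); expanding and making the result monic gives the answer.

419440 − 143204v + 13426v^2 − 1380v^3 + 145v^4 − 14v^5 + v^6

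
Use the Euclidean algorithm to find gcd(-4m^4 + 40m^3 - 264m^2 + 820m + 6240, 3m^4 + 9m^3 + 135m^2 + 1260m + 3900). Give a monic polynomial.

Repeated division with remainder:
  -4m^4 + 40m^3 - 264m^2 + 820m + 6240 = (-4/3)(3m^4 + 9m^3 + 135m^2 + 1260m + 3900) + (52m^3 - 84m^2 + 2500m + 11440)
  3m^4 + 9m^3 + 135m^2 + 1260m + 3900 = ((3/52)m + 45/169)(52m^3 - 84m^2 + 2500m + 11440) + ((2220/169)m^2 - (11100/169)m + 11100/13)
  52m^3 - 84m^2 + 2500m + 11440 = ((2197/555)m + 7436/555)((2220/169)m^2 - (11100/169)m + 11100/13) + (0)
Last nonzero remainder: (2220/169)m^2 - (11100/169)m + 11100/13. Dividing through by 2220/169 gives the monic gcd m^2 - 5m + 65.

m^2 - 5m + 65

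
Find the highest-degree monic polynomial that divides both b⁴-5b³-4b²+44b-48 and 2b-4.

Euclidean algorithm in ℚ[b]:
  b⁴-5b³-4b²+44b-48 = ((1/2)b³-(3/2)b²-5b+12)(2b-4) + (0)
Last nonzero remainder: 2b-4. Dividing through by 2 gives the monic gcd b-2.

b-2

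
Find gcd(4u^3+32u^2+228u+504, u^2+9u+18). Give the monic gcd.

By polynomial division,
  4u^3+32u^2+228u+504 = (4u-4)(u^2+9u+18) + (192u+576)
  u^2+9u+18 = ((1/192)u+1/32)(192u+576) + (0)
Last nonzero remainder: 192u+576. Dividing through by 192 gives the monic gcd u+3.

u+3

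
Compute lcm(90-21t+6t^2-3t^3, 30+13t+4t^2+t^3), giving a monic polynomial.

-90-9t+t^2+t^3+t^4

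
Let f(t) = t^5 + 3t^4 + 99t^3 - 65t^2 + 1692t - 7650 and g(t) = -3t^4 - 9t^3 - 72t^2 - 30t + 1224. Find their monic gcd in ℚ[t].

t^3 - t^2 + 28t - 102

Euclidean algorithm in ℚ[t]:
  t^5 + 3t^4 + 99t^3 - 65t^2 + 1692t - 7650 = (-(1/3)t)(-3t^4 - 9t^3 - 72t^2 - 30t + 1224) + (75t^3 - 75t^2 + 2100t - 7650)
  -3t^4 - 9t^3 - 72t^2 - 30t + 1224 = (-(1/25)t - 4/25)(75t^3 - 75t^2 + 2100t - 7650) + (0)
Last nonzero remainder: 75t^3 - 75t^2 + 2100t - 7650. Dividing through by 75 gives the monic gcd t^3 - t^2 + 28t - 102.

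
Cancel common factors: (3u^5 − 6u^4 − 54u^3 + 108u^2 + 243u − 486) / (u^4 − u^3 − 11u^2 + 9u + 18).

(3u^2 − 27)/(u + 1)

Repeated division with remainder:
  3u^5 − 6u^4 − 54u^3 + 108u^2 + 243u − 486 = (3u − 3)(u^4 − u^3 − 11u^2 + 9u + 18) + (−24u^3 + 48u^2 + 216u − 432)
  u^4 − u^3 − 11u^2 + 9u + 18 = (−(1/24)u − 1/24)(−24u^3 + 48u^2 + 216u − 432) + (0)
Last nonzero remainder: −24u^3 + 48u^2 + 216u − 432. Dividing through by −24 gives the monic gcd u^3 − 2u^2 − 9u + 18.
Cancel u^3 − 2u^2 − 9u + 18 from numerator and denominator to get the reduced form.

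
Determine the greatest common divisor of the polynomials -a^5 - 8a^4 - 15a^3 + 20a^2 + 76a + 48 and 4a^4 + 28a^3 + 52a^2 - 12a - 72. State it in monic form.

a^2 + 5a + 6

By polynomial division,
  -a^5 - 8a^4 - 15a^3 + 20a^2 + 76a + 48 = (-(1/4)a - 1/4)(4a^4 + 28a^3 + 52a^2 - 12a - 72) + (5a^3 + 30a^2 + 55a + 30)
  4a^4 + 28a^3 + 52a^2 - 12a - 72 = ((4/5)a + 4/5)(5a^3 + 30a^2 + 55a + 30) + (-16a^2 - 80a - 96)
  5a^3 + 30a^2 + 55a + 30 = (-(5/16)a - 5/16)(-16a^2 - 80a - 96) + (0)
Last nonzero remainder: -16a^2 - 80a - 96. Dividing through by -16 gives the monic gcd a^2 + 5a + 6.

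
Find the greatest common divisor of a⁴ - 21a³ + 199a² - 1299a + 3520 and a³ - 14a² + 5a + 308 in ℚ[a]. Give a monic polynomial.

a - 11

Repeated division with remainder:
  a⁴ - 21a³ + 199a² - 1299a + 3520 = (a - 7)(a³ - 14a² + 5a + 308) + (96a² - 1572a + 5676)
  a³ - 14a² + 5a + 308 = ((1/96)a + 19/768)(96a² - 1572a + 5676) + (-(975/64)a + 10725/64)
  96a² - 1572a + 5676 = (-(2048/325)a + 11008/325)(-(975/64)a + 10725/64) + (0)
Last nonzero remainder: -(975/64)a + 10725/64. Dividing through by -975/64 gives the monic gcd a - 11.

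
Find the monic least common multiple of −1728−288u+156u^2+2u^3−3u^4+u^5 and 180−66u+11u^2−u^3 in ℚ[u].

8640−288u−1068u^2+146u^3+17u^4−8u^5+u^6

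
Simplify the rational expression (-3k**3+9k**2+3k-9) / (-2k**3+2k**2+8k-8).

(3k**2-6k-9)/(2k**2-8)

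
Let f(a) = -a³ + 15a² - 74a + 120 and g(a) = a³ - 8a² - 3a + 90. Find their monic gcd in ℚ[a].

a² - 11a + 30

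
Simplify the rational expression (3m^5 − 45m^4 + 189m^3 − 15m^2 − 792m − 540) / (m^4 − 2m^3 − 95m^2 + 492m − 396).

Euclidean algorithm in ℚ[m]:
  3m^5 − 45m^4 + 189m^3 − 15m^2 − 792m − 540 = (3m − 39)(m^4 − 2m^3 − 95m^2 + 492m − 396) + (396m^3 − 5196m^2 + 19584m − 15984)
  m^4 − 2m^3 − 95m^2 + 492m − 396 = ((1/396)m + 367/13068)(396m^3 − 5196m^2 + 19584m − 15984) + ((1600/1089)m^2 − (6400/363)m + 6400/121)
  396m^3 − 5196m^2 + 19584m − 15984 = ((107811/400)m − 120879/400)((1600/1089)m^2 − (6400/363)m + 6400/121) + (0)
Last nonzero remainder: (1600/1089)m^2 − (6400/363)m + 6400/121. Dividing through by 1600/1089 gives the monic gcd m^2 − 12m + 36.
Cancel m^2 − 12m + 36 from numerator and denominator to get the reduced form.

(3m^3 − 9m^2 − 27m − 15)/(m^2 + 10m − 11)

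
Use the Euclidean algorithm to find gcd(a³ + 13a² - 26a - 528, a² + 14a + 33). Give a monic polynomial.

Repeated division with remainder:
  a³ + 13a² - 26a - 528 = (a - 1)(a² + 14a + 33) + (-45a - 495)
  a² + 14a + 33 = (-(1/45)a - 1/15)(-45a - 495) + (0)
Last nonzero remainder: -45a - 495. Dividing through by -45 gives the monic gcd a + 11.

a + 11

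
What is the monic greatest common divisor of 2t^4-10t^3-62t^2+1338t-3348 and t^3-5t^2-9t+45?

t-3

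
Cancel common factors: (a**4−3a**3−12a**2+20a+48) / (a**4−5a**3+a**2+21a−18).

(a**2−2a−8)/(a**2−4a+3)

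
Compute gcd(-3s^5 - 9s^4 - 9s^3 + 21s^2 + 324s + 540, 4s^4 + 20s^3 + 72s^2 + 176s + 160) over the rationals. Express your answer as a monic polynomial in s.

s^3 + 3s^2 + 12s + 20

Euclidean algorithm in ℚ[s]:
  -3s^5 - 9s^4 - 9s^3 + 21s^2 + 324s + 540 = (-(3/4)s + 3/2)(4s^4 + 20s^3 + 72s^2 + 176s + 160) + (15s^3 + 45s^2 + 180s + 300)
  4s^4 + 20s^3 + 72s^2 + 176s + 160 = ((4/15)s + 8/15)(15s^3 + 45s^2 + 180s + 300) + (0)
Last nonzero remainder: 15s^3 + 45s^2 + 180s + 300. Dividing through by 15 gives the monic gcd s^3 + 3s^2 + 12s + 20.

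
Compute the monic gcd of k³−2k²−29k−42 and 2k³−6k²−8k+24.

k+2

Repeated division with remainder:
  k³−2k²−29k−42 = (1/2)(2k³−6k²−8k+24) + (k²−25k−54)
  2k³−6k²−8k+24 = (2k+44)(k²−25k−54) + (1200k+2400)
  k²−25k−54 = ((1/1200)k−9/400)(1200k+2400) + (0)
Last nonzero remainder: 1200k+2400. Dividing through by 1200 gives the monic gcd k+2.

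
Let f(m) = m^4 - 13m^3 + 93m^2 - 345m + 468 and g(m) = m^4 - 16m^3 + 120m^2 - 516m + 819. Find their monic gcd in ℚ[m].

m^3 - 9m^2 + 57m - 117

Repeated division with remainder:
  m^4 - 13m^3 + 93m^2 - 345m + 468 = (m^4 - 16m^3 + 120m^2 - 516m + 819) + (3m^3 - 27m^2 + 171m - 351)
  m^4 - 16m^3 + 120m^2 - 516m + 819 = ((1/3)m - 7/3)(3m^3 - 27m^2 + 171m - 351) + (0)
Last nonzero remainder: 3m^3 - 27m^2 + 171m - 351. Dividing through by 3 gives the monic gcd m^3 - 9m^2 + 57m - 117.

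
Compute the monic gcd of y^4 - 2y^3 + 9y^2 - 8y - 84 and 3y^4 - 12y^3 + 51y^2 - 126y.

y^3 - 4y^2 + 17y - 42

Repeated division with remainder:
  y^4 - 2y^3 + 9y^2 - 8y - 84 = (1/3)(3y^4 - 12y^3 + 51y^2 - 126y) + (2y^3 - 8y^2 + 34y - 84)
  3y^4 - 12y^3 + 51y^2 - 126y = ((3/2)y)(2y^3 - 8y^2 + 34y - 84) + (0)
Last nonzero remainder: 2y^3 - 8y^2 + 34y - 84. Dividing through by 2 gives the monic gcd y^3 - 4y^2 + 17y - 42.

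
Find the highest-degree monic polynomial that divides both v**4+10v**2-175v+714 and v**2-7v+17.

v**2-7v+17

Apply the Euclidean algorithm:
  v**4+10v**2-175v+714 = (v**2+7v+42)(v**2-7v+17) + (0)
The last nonzero remainder v**2-7v+17 is already monic.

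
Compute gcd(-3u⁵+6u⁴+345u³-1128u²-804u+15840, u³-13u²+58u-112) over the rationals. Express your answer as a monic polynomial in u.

Euclidean algorithm in ℚ[u]:
  -3u⁵+6u⁴+345u³-1128u²-804u+15840 = (-3u²-33u+90)(u³-13u²+58u-112) + (1620u²-9720u+25920)
  u³-13u²+58u-112 = ((1/1620)u-7/1620)(1620u²-9720u+25920) + (0)
Last nonzero remainder: 1620u²-9720u+25920. Dividing through by 1620 gives the monic gcd u²-6u+16.

u²-6u+16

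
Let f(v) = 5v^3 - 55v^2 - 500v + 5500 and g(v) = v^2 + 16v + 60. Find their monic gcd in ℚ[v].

v + 10

Apply the Euclidean algorithm:
  5v^3 - 55v^2 - 500v + 5500 = (5v - 135)(v^2 + 16v + 60) + (1360v + 13600)
  v^2 + 16v + 60 = ((1/1360)v + 3/680)(1360v + 13600) + (0)
Last nonzero remainder: 1360v + 13600. Dividing through by 1360 gives the monic gcd v + 10.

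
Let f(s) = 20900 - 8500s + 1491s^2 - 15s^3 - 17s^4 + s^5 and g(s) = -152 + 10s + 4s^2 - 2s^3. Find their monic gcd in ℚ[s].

By polynomial division,
  s^5 - 17s^4 - 15s^3 + 1491s^2 - 8500s + 20900 = (-(1/2)s^2 + (15/2)s + 20)(-2s^3 + 4s^2 + 10s - 152) + (1260s^2 - 7560s + 23940)
  -2s^3 + 4s^2 + 10s - 152 = (-(1/630)s - 2/315)(1260s^2 - 7560s + 23940) + (0)
Last nonzero remainder: 1260s^2 - 7560s + 23940. Dividing through by 1260 gives the monic gcd s^2 - 6s + 19.

19 - 6s + s^2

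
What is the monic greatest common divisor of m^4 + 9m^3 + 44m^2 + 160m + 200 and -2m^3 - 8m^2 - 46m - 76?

m + 2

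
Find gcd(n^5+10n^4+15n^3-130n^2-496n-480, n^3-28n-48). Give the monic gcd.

n^2+6n+8

Euclidean algorithm in ℚ[n]:
  n^5+10n^4+15n^3-130n^2-496n-480 = (n^2+10n+43)(n^3-28n-48) + (198n^2+1188n+1584)
  n^3-28n-48 = ((1/198)n-1/33)(198n^2+1188n+1584) + (0)
Last nonzero remainder: 198n^2+1188n+1584. Dividing through by 198 gives the monic gcd n^2+6n+8.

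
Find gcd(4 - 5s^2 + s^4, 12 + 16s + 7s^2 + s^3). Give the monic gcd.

2 + s

By polynomial division,
  s^4 - 5s^2 + 4 = (s - 7)(s^3 + 7s^2 + 16s + 12) + (28s^2 + 100s + 88)
  s^3 + 7s^2 + 16s + 12 = ((1/28)s + 6/49)(28s^2 + 100s + 88) + ((30/49)s + 60/49)
  28s^2 + 100s + 88 = ((686/15)s + 1078/15)((30/49)s + 60/49) + (0)
Last nonzero remainder: (30/49)s + 60/49. Dividing through by 30/49 gives the monic gcd s + 2.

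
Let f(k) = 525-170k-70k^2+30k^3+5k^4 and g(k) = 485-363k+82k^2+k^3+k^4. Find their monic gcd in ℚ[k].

5-4k+k^2

Apply the Euclidean algorithm:
  5k^4+30k^3-70k^2-170k+525 = (5)(k^4+k^3+82k^2-363k+485) + (25k^3-480k^2+1645k-1900)
  k^4+k^3+82k^2-363k+485 = ((1/25)k+101/125)(25k^3-480k^2+1645k-1900) + ((10101/25)k^2-(40404/25)k+10101/5)
  25k^3-480k^2+1645k-1900 = ((625/10101)k-9500/10101)((10101/25)k^2-(40404/25)k+10101/5) + (0)
Last nonzero remainder: (10101/25)k^2-(40404/25)k+10101/5. Dividing through by 10101/25 gives the monic gcd k^2-4k+5.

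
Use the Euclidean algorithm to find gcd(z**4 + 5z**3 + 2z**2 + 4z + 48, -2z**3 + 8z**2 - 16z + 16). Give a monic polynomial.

Repeated division with remainder:
  z**4 + 5z**3 + 2z**2 + 4z + 48 = (-(1/2)z - 9/2)(-2z**3 + 8z**2 - 16z + 16) + (30z**2 - 60z + 120)
  -2z**3 + 8z**2 - 16z + 16 = (-(1/15)z + 2/15)(30z**2 - 60z + 120) + (0)
Last nonzero remainder: 30z**2 - 60z + 120. Dividing through by 30 gives the monic gcd z**2 - 2z + 4.

z**2 - 2z + 4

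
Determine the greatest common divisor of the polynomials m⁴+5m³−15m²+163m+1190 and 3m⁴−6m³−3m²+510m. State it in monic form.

m³−2m²−m+170

Apply the Euclidean algorithm:
  m⁴+5m³−15m²+163m+1190 = (1/3)(3m⁴−6m³−3m²+510m) + (7m³−14m²−7m+1190)
  3m⁴−6m³−3m²+510m = ((3/7)m)(7m³−14m²−7m+1190) + (0)
Last nonzero remainder: 7m³−14m²−7m+1190. Dividing through by 7 gives the monic gcd m³−2m²−m+170.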